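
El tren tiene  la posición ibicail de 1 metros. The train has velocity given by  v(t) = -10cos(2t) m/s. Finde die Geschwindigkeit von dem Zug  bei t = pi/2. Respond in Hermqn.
Wir haben die Geschwindigkeit v(t) = -10·cos(2·t). Durch Einsetzen von t = pi/2: v(pi/2) = 10.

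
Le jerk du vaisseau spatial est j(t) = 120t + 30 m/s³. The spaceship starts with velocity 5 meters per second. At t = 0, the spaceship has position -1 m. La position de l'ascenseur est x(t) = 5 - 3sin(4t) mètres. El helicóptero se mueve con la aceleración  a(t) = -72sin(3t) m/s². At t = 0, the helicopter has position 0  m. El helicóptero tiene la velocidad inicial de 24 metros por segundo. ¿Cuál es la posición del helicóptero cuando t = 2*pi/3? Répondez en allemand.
Wir müssen die Stammfunktion unserer Gleichung für die Beschleunigung a(t) = -72·sin(3·t) 2-mal finden. Das Integral von der Beschleunigung ist die Geschwindigkeit. Mit v(0) = 24 erhalten wir v(t) = 24·cos(3·t). Mit ∫v(t)dt und Anwendung von x(0) = 0, finden wir x(t) = 8·sin(3·t). Mit x(t) = 8·sin(3·t) und Einsetzen von t = 2*pi/3, finden wir x = 0.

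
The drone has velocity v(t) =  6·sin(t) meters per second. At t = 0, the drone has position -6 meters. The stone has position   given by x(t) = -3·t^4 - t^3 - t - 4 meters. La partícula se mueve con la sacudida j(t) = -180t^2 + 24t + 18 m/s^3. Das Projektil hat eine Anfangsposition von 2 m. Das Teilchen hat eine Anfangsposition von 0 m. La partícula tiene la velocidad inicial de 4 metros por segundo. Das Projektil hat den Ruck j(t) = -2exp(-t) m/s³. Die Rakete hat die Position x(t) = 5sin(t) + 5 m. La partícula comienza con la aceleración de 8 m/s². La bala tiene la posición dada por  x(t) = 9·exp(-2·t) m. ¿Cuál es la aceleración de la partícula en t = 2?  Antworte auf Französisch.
Nous devons intégrer notre équation du jerk j(t) = -180·t^2 + 24·t + 18 1 fois. En intégrant le jerk et en utilisant la condition initiale a(0) = 8, nous obtenons a(t) = -60·t^3 + 12·t^2 + 18·t + 8. Nous avons l'accélération a(t) = -60·t^3 + 12·t^2 + 18·t + 8. En substituant t = 2: a(2) = -388.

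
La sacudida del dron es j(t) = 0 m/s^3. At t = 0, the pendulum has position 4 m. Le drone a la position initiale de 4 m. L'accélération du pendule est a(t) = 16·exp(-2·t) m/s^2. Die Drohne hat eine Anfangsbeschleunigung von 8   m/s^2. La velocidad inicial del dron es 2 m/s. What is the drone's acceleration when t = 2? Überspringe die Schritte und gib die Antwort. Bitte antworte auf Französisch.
a(2) = 8.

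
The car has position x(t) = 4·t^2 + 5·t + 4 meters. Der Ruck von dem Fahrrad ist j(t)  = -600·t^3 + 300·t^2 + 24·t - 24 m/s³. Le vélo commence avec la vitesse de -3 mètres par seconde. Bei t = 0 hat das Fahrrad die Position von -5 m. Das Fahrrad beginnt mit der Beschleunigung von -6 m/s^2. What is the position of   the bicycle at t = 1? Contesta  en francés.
Nous devons trouver l'intégrale de notre équation du jerk j(t) = -600·t^3 + 300·t^2 + 24·t - 24 3 fois. En prenant ∫j(t)dt et en appliquant a(0) = -6, nous trouvons a(t) = -150·t^4 + 100·t^3 + 12·t^2 - 24·t - 6. En intégrant l'accélération et en utilisant la condition initiale v(0) = -3, nous obtenons v(t) = -30·t^5 + 25·t^4 + 4·t^3 - 12·t^2 - 6·t - 3. En intégrant la vitesse et en utilisant la condition initiale x(0) = -5, nous obtenons x(t) = -5·t^6 + 5·t^5 + t^4 - 4·t^3 - 3·t^2 - 3·t - 5. De l'équation de la position x(t) = -5·t^6 + 5·t^5 + t^4 - 4·t^3 - 3·t^2 - 3·t - 5, nous substituons t = 1 pour obtenir x = -14.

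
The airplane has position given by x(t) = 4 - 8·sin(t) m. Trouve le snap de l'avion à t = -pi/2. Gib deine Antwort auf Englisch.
We must differentiate our position equation x(t) = 4 - 8·sin(t) 4 times. Differentiating position, we get velocity: v(t) = -8·cos(t). Differentiating velocity, we get acceleration: a(t) = 8·sin(t). Taking d/dt of a(t), we find j(t) = 8·cos(t). The derivative of jerk gives snap: s(t) = -8·sin(t). We have snap s(t) = -8·sin(t). Substituting t = -pi/2: s(-pi/2) = 8.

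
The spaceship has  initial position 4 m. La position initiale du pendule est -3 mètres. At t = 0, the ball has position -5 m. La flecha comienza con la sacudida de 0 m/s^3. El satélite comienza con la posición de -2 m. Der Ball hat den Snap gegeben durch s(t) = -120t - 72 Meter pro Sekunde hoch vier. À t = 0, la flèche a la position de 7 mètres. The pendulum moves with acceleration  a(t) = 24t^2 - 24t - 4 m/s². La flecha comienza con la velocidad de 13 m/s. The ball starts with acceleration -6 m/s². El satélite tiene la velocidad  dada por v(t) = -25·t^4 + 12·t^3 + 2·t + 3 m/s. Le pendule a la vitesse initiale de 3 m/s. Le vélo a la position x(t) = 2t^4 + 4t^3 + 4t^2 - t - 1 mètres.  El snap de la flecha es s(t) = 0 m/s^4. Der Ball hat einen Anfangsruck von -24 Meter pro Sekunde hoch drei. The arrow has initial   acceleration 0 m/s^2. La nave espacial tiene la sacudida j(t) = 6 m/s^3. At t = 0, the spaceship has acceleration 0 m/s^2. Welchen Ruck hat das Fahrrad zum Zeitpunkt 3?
Um dies zu lösen, müssen wir 3 Ableitungen unserer Gleichung für die Position x(t) = 2·t^4 + 4·t^3 + 4·t^2 - t - 1 nehmen. Durch Ableiten von der Position erhalten wir die Geschwindigkeit: v(t) = 8·t^3 + 12·t^2 + 8·t - 1. Durch Ableiten von der Geschwindigkeit erhalten wir die Beschleunigung: a(t) = 24·t^2 + 24·t + 8. Mit d/dt von a(t) finden wir j(t) = 48·t + 24. Aus der Gleichung für den Ruck j(t) = 48·t + 24, setzen wir t = 3 ein und erhalten j = 168.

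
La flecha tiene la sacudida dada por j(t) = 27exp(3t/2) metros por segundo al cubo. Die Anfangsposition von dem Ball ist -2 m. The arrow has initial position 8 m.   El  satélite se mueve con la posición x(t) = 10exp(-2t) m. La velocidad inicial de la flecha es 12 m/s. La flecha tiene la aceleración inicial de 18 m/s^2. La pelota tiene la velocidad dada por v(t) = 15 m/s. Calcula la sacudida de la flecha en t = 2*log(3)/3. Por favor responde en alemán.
Mit j(t) = 27·exp(3·t/2) und Einsetzen von t = 2*log(3)/3, finden wir j = 81.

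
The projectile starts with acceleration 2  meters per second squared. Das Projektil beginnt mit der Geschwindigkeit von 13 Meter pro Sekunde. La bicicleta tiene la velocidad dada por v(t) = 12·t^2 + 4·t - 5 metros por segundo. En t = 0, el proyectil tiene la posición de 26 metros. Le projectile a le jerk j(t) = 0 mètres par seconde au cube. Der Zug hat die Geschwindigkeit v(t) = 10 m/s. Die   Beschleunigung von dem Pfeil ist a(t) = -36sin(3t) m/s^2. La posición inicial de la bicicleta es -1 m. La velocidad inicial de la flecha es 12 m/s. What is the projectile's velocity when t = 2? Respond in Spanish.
Partiendo de la sacudida j(t) = 0, tomamos 2 integrales. Integrando la sacudida y usando la condición inicial a(0) = 2, obtenemos a(t) = 2. La antiderivada de la aceleración es la velocidad. Usando v(0) = 13, obtenemos v(t) = 2·t + 13. Tenemos la velocidad v(t) = 2·t + 13. Sustituyendo t = 2: v(2) = 17.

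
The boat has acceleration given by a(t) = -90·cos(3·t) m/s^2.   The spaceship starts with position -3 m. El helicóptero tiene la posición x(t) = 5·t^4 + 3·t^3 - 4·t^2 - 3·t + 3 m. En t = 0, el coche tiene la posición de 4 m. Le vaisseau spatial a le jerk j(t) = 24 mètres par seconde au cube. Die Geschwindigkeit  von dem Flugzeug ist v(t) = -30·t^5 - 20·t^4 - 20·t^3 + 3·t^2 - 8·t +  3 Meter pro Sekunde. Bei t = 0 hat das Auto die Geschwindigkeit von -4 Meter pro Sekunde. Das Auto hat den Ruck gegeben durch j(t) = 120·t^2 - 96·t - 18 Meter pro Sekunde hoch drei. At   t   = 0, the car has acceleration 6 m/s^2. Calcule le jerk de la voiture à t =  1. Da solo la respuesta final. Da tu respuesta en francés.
Le jerk à t = 1 est j = 6.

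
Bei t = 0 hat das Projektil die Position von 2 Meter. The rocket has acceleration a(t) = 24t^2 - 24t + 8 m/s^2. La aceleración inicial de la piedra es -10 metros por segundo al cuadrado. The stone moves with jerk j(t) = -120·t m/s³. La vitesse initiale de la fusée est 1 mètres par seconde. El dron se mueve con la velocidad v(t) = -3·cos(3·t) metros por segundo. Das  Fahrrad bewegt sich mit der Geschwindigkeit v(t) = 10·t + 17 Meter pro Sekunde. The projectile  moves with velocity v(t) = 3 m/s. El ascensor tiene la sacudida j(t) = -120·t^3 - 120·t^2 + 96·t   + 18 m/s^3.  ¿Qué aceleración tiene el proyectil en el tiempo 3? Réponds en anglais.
Starting from velocity v(t) = 3, we take 1 derivative. The derivative of velocity gives acceleration: a(t) = 0. Using a(t) = 0 and substituting t = 3, we find a = 0.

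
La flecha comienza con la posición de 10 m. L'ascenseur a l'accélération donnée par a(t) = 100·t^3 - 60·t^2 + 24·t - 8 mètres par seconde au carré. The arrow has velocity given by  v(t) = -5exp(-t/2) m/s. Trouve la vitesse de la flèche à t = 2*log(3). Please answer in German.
Mit v(t) = -5·exp(-t/2) und Einsetzen von t = 2*log(3), finden wir v = -5/3.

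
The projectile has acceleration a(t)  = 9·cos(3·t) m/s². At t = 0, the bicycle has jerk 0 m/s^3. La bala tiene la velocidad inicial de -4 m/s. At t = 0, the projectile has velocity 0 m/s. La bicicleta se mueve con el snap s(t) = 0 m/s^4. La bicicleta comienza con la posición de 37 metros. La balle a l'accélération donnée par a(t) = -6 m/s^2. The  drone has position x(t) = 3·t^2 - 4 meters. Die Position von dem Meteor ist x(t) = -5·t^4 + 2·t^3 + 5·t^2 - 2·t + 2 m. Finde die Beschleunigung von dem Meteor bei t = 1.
Ausgehend von der Position x(t) = -5·t^4 + 2·t^3 + 5·t^2 - 2·t + 2, nehmen wir 2 Ableitungen. Die Ableitung von der Position ergibt die Geschwindigkeit: v(t) = -20·t^3 + 6·t^2 + 10·t - 2. Mit d/dt von v(t) finden wir a(t) = -60·t^2 + 12·t + 10. Wir haben die Beschleunigung a(t) = -60·t^2 + 12·t + 10. Durch Einsetzen von t = 1: a(1) = -38.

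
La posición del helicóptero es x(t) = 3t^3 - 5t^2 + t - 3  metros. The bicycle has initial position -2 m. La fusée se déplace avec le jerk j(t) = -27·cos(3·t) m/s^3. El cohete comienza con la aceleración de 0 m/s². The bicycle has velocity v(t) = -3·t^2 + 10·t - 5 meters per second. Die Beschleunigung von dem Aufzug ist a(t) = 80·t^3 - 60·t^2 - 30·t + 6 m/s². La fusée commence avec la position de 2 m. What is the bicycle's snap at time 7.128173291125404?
To solve this, we need to take 3 derivatives of our velocity equation v(t) = -3·t^2 + 10·t - 5. Differentiating velocity, we get acceleration: a(t) = 10 - 6·t. Taking d/dt of a(t), we find j(t) = -6. Taking d/dt of j(t), we find s(t) = 0. We have snap s(t) = 0. Substituting t = 7.128173291125404: s(7.128173291125404) = 0.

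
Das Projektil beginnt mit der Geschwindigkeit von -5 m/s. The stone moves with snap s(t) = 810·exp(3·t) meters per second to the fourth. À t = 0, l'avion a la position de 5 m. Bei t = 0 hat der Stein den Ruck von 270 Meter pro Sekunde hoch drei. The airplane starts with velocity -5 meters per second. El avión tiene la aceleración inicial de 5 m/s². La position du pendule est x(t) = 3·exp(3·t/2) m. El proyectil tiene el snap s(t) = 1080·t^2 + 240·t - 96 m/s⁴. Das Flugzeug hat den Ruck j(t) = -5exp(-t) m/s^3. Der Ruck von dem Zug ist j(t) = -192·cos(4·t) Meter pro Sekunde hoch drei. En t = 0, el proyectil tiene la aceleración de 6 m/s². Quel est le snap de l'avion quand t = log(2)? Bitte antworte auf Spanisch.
Partiendo de la sacudida j(t) = -5·exp(-t), tomamos 1 derivada. Tomando d/dt de j(t), encontramos s(t) = 5·exp(-t). Tenemos el snap s(t) = 5·exp(-t). Sustituyendo t = log(2): s(log(2)) = 5/2.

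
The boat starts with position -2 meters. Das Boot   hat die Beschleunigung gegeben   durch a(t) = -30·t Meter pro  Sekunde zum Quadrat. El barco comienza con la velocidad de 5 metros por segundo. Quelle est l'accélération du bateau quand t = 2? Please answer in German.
Aus der Gleichung für die Beschleunigung a(t) = -30·t, setzen wir t = 2 ein und erhalten a = -60.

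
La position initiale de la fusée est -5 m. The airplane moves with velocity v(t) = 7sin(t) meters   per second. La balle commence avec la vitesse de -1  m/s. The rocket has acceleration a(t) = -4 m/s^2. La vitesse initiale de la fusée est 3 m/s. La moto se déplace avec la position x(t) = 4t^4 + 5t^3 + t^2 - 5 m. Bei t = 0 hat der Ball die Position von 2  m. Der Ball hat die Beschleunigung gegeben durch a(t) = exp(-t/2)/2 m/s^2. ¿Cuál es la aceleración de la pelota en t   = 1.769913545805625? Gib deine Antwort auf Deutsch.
Wir haben die Beschleunigung a(t) = exp(-t/2)/2. Durch Einsetzen von t = 1.769913545805625: a(1.769913545805625) = 0.206366007050165.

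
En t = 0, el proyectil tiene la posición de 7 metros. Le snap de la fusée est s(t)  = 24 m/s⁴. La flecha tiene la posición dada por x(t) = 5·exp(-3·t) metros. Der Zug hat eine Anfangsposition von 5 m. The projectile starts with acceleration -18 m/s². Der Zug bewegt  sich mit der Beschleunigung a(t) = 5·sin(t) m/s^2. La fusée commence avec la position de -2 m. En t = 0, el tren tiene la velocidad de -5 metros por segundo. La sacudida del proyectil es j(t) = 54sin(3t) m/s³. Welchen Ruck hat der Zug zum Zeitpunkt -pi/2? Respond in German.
Wir müssen unsere Gleichung für die Beschleunigung a(t) = 5·sin(t) 1-mal ableiten. Die Ableitung von der Beschleunigung ergibt den Ruck: j(t) = 5·cos(t). Aus der Gleichung für den Ruck j(t) = 5·cos(t), setzen wir t = -pi/2 ein und erhalten j = 0.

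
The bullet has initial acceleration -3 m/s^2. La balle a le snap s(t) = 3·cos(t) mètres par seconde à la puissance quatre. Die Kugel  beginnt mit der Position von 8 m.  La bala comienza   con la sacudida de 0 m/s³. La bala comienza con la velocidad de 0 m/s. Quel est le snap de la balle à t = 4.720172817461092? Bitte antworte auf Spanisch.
Tenemos el snap s(t) = 3·cos(t). Sustituyendo t = 4.720172817461092: s(4.720172817461092) = 0.0233512754258960.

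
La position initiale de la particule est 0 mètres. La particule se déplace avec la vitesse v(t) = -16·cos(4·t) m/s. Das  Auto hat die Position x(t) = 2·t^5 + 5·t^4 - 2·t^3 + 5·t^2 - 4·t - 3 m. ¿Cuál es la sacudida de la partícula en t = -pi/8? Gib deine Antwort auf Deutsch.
Ausgehend von der Geschwindigkeit v(t) = -16·cos(4·t), nehmen wir 2 Ableitungen. Durch Ableiten von der Geschwindigkeit erhalten wir die Beschleunigung: a(t) = 64·sin(4·t). Durch Ableiten von der Beschleunigung erhalten wir den Ruck: j(t) = 256·cos(4·t). Mit j(t) = 256·cos(4·t) und Einsetzen von t = -pi/8, finden wir j = 0.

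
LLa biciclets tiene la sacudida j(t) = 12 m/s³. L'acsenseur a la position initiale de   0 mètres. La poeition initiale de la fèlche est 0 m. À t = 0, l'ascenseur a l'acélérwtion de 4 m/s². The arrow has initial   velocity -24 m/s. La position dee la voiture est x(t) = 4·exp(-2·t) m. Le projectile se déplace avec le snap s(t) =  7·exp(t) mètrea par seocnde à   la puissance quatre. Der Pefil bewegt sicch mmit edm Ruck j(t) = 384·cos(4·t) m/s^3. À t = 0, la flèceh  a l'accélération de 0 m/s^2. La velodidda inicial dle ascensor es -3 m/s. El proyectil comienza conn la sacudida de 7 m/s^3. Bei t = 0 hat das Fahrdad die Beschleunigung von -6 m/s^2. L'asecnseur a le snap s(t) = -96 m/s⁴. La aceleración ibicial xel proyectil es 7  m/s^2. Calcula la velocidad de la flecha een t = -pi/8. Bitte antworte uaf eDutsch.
Wir müssen das Integral unserer Gleichung für den Ruck j(t) = 384·cos(4·t) 2-mal finden. Mit ∫j(t)dt und Anwendung von a(0) = 0, finden wir a(t) = 96·sin(4·t). Die Stammfunktion von der Beschleunigung, mit v(0) = -24, ergibt die Geschwindigkeit: v(t) = -24·cos(4·t). Mit v(t) = -24·cos(4·t) und Einsetzen von t = -pi/8, finden wir v = 0.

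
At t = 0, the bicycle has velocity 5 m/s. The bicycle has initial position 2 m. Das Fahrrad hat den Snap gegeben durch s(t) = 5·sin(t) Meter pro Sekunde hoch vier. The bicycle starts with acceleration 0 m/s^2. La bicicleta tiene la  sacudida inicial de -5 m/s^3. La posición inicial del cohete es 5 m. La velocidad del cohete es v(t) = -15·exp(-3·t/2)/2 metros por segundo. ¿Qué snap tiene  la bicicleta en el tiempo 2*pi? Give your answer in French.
De l'équation du snap s(t) = 5·sin(t), nous substituons t = 2*pi pour obtenir s = 0.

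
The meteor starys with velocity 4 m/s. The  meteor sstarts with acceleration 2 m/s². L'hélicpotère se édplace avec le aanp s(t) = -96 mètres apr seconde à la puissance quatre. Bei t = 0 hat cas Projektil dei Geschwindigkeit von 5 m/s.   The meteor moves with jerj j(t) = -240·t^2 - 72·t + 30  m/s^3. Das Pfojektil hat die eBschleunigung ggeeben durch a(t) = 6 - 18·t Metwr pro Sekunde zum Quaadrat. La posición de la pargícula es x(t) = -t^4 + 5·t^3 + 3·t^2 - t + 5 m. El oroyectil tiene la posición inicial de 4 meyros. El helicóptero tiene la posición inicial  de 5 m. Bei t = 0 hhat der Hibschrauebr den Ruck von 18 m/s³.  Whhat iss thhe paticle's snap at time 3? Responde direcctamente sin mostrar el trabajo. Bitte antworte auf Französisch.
À t = 3, s = -24.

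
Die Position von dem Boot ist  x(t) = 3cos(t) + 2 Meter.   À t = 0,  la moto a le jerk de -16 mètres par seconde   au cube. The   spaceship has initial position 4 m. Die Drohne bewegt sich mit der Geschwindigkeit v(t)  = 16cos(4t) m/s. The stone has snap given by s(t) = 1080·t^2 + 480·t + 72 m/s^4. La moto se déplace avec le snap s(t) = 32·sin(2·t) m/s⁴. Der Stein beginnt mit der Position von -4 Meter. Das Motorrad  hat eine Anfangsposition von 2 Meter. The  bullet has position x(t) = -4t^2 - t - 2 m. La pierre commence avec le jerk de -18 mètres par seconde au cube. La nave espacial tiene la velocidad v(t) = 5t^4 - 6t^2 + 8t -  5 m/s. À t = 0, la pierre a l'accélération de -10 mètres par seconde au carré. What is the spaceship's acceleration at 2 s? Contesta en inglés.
We must differentiate our velocity equation v(t) = 5·t^4 - 6·t^2 + 8·t - 5 1 time. Taking d/dt of v(t), we find a(t) = 20·t^3 - 12·t + 8. Using a(t) = 20·t^3 - 12·t + 8 and substituting t = 2, we find a = 144.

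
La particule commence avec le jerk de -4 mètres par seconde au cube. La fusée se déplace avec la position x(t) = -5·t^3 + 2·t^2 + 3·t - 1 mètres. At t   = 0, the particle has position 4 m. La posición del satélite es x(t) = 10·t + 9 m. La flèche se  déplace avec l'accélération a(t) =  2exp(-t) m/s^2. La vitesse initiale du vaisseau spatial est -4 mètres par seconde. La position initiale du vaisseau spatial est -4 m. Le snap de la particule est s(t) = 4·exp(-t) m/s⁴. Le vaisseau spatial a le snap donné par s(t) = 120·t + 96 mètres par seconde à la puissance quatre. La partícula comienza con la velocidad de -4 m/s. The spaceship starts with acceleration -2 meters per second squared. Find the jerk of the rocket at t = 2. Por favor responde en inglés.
To solve this, we need to take 3 derivatives of our position equation x(t) = -5·t^3 + 2·t^2 + 3·t - 1. The derivative of position gives velocity: v(t) = -15·t^2 + 4·t + 3. Differentiating velocity, we get acceleration: a(t) = 4 - 30·t. Taking d/dt of a(t), we find j(t) = -30. Using j(t) = -30 and substituting t = 2, we find j = -30.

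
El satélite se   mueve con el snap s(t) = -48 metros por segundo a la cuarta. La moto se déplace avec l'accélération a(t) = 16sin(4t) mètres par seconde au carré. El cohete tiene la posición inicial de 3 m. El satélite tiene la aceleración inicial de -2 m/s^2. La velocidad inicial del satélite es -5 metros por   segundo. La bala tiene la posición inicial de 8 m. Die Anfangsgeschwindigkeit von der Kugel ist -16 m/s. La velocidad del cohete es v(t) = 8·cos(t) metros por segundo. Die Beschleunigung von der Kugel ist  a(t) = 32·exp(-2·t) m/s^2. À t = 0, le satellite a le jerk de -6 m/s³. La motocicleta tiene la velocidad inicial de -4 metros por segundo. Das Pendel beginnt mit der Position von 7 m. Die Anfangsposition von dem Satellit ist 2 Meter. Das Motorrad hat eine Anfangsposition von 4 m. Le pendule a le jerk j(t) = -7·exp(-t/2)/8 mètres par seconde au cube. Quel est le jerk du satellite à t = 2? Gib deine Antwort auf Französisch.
Pour résoudre ceci, nous devons prendre 1 primitive de notre équation du snap s(t) = -48. En intégrant le snap et en utilisant la condition initiale j(0) = -6, nous obtenons j(t) = -48·t - 6. En utilisant j(t) = -48·t - 6 et en substituant t = 2, nous trouvons j = -102.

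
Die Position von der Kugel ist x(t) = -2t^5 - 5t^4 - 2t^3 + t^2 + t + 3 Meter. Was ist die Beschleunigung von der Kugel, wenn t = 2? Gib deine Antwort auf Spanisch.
Para resolver esto, necesitamos tomar 2 derivadas de nuestra ecuación de la posición x(t) = -2·t^5 - 5·t^4 - 2·t^3 + t^2 + t + 3. Derivando la posición, obtenemos la velocidad: v(t) = -10·t^4 - 20·t^3 - 6·t^2 + 2·t + 1. Derivando la velocidad, obtenemos la aceleración: a(t) = -40·t^3 - 60·t^2 - 12·t + 2. Tenemos la aceleración a(t) = -40·t^3 - 60·t^2 - 12·t + 2. Sustituyendo t = 2: a(2) = -582.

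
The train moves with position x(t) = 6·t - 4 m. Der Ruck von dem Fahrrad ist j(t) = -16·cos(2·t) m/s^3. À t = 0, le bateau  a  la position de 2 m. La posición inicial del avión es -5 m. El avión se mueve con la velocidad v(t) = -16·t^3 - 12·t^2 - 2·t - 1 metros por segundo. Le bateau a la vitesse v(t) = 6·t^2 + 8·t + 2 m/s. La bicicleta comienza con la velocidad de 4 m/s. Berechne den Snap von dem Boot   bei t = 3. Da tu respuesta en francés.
En partant de la vitesse v(t) = 6·t^2 + 8·t + 2, nous prenons 3 dérivées. En dérivant la vitesse, nous obtenons l'accélération: a(t) = 12·t + 8. En dérivant l'accélération, nous obtenons le jerk: j(t) = 12. La dérivée du jerk donne le snap: s(t) = 0. Nous avons le snap s(t) = 0. En substituant t = 3: s(3) = 0.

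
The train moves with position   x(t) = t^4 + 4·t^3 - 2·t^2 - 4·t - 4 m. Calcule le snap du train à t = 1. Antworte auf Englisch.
To solve this, we need to take 4 derivatives of our position equation x(t) = t^4 + 4·t^3 - 2·t^2 - 4·t - 4. Differentiating position, we get velocity: v(t) = 4·t^3 + 12·t^2 - 4·t - 4. Taking d/dt of v(t), we find a(t) = 12·t^2 + 24·t - 4. Differentiating acceleration, we get jerk: j(t) = 24·t + 24. The derivative of jerk gives snap: s(t) = 24. We have snap s(t) = 24. Substituting t = 1: s(1) = 24.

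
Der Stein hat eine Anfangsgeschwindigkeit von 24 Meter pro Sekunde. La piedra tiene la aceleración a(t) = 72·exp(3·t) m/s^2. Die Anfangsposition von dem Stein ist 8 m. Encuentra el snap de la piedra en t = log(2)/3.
Partiendo de la aceleración a(t) = 72·exp(3·t), tomamos 2 derivadas. La derivada de la aceleración da la sacudida: j(t) = 216·exp(3·t). La derivada de la sacudida da el snap: s(t) = 648·exp(3·t). De la ecuación del snap s(t) = 648·exp(3·t), sustituimos t = log(2)/3 para obtener s = 1296.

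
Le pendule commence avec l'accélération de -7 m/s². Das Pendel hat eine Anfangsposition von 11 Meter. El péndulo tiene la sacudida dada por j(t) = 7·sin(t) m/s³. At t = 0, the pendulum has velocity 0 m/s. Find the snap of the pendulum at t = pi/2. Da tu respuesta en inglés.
To solve this, we need to take 1 derivative of our jerk equation j(t) = 7·sin(t). Differentiating jerk, we get snap: s(t) = 7·cos(t). Using s(t) = 7·cos(t) and substituting t = pi/2, we find s = 0.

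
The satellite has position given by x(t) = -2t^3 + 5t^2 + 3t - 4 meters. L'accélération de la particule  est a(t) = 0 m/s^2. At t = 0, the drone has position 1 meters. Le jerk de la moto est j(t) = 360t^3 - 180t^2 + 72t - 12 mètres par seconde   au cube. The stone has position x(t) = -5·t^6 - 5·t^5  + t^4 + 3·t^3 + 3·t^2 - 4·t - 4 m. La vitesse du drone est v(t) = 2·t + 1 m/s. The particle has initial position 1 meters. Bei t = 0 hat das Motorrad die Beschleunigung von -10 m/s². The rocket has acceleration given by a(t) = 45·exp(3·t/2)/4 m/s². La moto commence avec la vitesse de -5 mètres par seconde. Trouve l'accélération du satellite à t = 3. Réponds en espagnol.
Partiendo de la posición x(t) = -2·t^3 + 5·t^2 + 3·t - 4, tomamos 2 derivadas. La derivada de la posición da la velocidad: v(t) = -6·t^2 + 10·t + 3. La derivada de la velocidad da la aceleración: a(t) = 10 - 12·t. Tenemos la aceleración a(t) = 10 - 12·t. Sustituyendo t = 3: a(3) = -26.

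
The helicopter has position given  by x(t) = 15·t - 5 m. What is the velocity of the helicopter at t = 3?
To solve this, we need to take 1 derivative of our position equation x(t) = 15·t - 5. Differentiating position, we get velocity: v(t) = 15. Using v(t) = 15 and substituting t = 3, we find v = 15.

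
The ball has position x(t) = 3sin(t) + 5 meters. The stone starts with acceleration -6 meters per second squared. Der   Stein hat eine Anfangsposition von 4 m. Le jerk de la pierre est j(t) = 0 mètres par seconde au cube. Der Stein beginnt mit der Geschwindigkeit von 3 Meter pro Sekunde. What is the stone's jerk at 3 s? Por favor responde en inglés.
Using j(t) = 0 and substituting t = 3, we find j = 0.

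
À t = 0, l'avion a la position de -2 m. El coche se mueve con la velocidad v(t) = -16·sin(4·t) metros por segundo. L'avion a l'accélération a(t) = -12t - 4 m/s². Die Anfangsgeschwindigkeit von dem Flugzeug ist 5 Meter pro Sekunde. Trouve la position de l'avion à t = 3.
Nous devons trouver l'intégrale de notre équation de l'accélération a(t) = -12·t - 4 2 fois. La primitive de l'accélération, avec v(0) = 5, donne la vitesse: v(t) = -6·t^2 - 4·t + 5. En intégrant la vitesse et en utilisant la condition initiale x(0) = -2, nous obtenons x(t) = -2·t^3 - 2·t^2 + 5·t - 2. De l'équation de la position x(t) = -2·t^3 - 2·t^2 + 5·t - 2, nous substituons t = 3 pour obtenir x = -59.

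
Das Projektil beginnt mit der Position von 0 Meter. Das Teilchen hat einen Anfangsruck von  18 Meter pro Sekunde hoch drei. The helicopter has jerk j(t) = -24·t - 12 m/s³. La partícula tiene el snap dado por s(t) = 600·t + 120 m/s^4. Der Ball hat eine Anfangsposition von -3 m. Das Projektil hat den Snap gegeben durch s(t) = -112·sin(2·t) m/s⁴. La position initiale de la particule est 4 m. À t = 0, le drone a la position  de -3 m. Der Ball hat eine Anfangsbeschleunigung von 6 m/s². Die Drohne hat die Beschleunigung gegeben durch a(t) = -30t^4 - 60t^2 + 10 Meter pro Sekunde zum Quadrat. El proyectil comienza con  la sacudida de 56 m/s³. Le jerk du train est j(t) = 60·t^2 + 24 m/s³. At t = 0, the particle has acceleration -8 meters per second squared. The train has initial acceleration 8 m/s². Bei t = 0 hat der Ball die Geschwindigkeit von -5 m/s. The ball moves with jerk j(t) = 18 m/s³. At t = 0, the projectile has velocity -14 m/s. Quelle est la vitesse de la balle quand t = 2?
Nous devons intégrer notre équation du jerk j(t) = 18 2 fois. En intégrant le jerk et en utilisant la condition initiale a(0) = 6, nous obtenons a(t) = 18·t + 6. L'intégrale de l'accélération est la vitesse. En utilisant v(0) = -5, nous obtenons v(t) = 9·t^2 + 6·t - 5. De l'équation de la vitesse v(t) = 9·t^2 + 6·t - 5, nous substituons t = 2 pour obtenir v = 43.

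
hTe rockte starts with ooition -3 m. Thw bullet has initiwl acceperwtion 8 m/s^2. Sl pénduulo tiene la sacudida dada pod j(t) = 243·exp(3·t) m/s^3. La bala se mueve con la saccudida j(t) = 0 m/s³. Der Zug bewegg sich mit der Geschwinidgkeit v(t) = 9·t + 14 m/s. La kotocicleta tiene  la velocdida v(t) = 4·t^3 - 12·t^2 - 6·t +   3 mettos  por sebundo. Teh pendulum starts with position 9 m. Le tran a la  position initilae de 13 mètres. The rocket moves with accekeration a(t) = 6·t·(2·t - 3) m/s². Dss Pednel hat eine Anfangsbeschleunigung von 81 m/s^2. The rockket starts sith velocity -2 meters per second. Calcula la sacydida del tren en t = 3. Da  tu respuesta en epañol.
Debemos derivar nuestra ecuación de la velocidad v(t) = 9·t + 14 2 veces. La derivada de la velocidad da la aceleración: a(t) = 9. Tomando d/dt de a(t), encontramos j(t) = 0. De la ecuación de la sacudida j(t) = 0, sustituimos t = 3 para obtener j = 0.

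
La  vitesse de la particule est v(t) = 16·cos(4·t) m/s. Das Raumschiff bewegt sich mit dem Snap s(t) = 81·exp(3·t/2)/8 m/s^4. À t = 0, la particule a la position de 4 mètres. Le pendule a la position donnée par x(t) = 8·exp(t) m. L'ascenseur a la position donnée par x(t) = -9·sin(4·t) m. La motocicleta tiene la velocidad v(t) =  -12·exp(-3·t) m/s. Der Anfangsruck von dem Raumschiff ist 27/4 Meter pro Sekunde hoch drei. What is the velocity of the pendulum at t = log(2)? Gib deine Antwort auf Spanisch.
Para resolver esto, necesitamos tomar 1 derivada de nuestra ecuación de la posición x(t) = 8·exp(t). Derivando la posición, obtenemos la velocidad: v(t) = 8·exp(t). Usando v(t) = 8·exp(t) y sustituyendo t = log(2), encontramos v = 16.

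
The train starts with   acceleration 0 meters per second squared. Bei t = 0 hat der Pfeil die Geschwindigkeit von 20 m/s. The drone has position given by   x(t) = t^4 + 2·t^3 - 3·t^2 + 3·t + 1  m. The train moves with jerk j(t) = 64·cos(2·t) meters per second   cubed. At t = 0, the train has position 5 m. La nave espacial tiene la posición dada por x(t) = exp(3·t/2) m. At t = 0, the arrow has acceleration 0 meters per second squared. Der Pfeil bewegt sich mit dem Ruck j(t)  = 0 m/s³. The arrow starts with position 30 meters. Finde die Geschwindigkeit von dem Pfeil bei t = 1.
Um dies zu lösen, müssen wir 2 Stammfunktionen unserer Gleichung für den Ruck j(t) = 0 finden. Das Integral von dem Ruck, mit a(0) = 0, ergibt die Beschleunigung: a(t) = 0. Durch Integration von der Beschleunigung und Verwendung der Anfangsbedingung v(0) = 20, erhalten wir v(t) = 20. Aus der Gleichung für die Geschwindigkeit v(t) = 20, setzen wir t = 1 ein und erhalten v = 20.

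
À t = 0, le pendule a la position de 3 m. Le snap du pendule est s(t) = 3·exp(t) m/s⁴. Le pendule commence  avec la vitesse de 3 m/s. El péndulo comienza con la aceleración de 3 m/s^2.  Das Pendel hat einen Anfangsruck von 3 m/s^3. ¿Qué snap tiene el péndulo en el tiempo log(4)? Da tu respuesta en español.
Tenemos el snap s(t) = 3·exp(t). Sustituyendo t = log(4): s(log(4)) = 12.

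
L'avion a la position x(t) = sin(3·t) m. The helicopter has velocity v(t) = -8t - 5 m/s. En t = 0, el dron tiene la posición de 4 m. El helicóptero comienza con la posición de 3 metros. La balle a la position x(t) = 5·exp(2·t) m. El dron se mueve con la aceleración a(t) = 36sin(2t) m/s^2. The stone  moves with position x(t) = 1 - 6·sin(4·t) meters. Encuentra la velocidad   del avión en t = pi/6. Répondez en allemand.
Wir müssen unsere Gleichung für die Position x(t) = sin(3·t) 1-mal ableiten. Mit d/dt von x(t) finden wir v(t) = 3·cos(3·t). Mit v(t) = 3·cos(3·t) und Einsetzen von t = pi/6, finden wir v = 0.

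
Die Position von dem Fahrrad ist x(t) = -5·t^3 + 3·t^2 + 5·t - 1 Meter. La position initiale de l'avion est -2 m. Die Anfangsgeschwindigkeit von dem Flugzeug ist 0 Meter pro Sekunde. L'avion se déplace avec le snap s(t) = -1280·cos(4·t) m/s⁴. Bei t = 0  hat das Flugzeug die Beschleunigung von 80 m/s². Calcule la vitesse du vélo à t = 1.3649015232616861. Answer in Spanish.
Debemos derivar nuestra ecuación de la posición x(t) = -5·t^3 + 3·t^2 + 5·t - 1 1 vez. La derivada de la posición da la velocidad: v(t) = -15·t^2 + 6·t + 5. Tenemos la velocidad v(t) = -15·t^2 + 6·t + 5. Sustituyendo t = 1.3649015232616861: v(1.3649015232616861) = -14.7549333834609.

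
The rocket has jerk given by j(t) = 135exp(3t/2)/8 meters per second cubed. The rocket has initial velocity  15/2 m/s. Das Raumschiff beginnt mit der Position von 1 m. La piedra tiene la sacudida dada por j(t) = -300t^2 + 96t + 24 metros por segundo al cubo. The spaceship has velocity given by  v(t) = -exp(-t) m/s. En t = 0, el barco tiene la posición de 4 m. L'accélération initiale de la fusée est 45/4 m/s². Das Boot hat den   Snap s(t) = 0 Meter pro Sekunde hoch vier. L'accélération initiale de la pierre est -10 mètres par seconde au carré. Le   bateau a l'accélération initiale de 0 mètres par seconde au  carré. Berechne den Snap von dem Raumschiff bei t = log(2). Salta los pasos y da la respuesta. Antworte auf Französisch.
Le snap à t = log(2) est s = 1/2.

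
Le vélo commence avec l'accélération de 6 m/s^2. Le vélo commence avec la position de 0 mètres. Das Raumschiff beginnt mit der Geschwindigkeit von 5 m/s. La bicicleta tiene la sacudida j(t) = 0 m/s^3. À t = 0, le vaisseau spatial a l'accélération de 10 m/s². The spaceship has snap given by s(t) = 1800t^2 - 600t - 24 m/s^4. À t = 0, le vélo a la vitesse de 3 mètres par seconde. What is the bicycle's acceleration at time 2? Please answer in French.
Nous devons intégrer notre équation du jerk j(t) = 0 1 fois. L'intégrale du jerk est l'accélération. En utilisant a(0) = 6, nous obtenons a(t) = 6. En utilisant a(t) = 6 et en substituant t = 2, nous trouvons a = 6.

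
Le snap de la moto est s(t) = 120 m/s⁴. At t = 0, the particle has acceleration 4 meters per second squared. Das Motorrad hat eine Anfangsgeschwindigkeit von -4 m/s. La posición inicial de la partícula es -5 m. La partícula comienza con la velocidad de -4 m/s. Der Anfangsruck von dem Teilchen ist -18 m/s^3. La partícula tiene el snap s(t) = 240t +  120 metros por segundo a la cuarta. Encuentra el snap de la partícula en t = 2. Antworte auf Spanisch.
Usando s(t) = 240·t + 120 y sustituyendo t = 2, encontramos s = 600.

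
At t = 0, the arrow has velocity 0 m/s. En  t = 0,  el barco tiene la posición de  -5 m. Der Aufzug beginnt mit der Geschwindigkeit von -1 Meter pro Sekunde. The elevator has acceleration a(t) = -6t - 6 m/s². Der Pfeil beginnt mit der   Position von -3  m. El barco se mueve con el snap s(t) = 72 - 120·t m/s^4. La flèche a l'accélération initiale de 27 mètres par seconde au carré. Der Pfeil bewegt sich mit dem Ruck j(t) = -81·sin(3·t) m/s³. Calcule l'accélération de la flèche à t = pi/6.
Pour résoudre ceci, nous devons prendre 1 intégrale de notre équation du jerk j(t) = -81·sin(3·t). En prenant ∫j(t)dt et en appliquant a(0) = 27, nous trouvons a(t) = 27·cos(3·t). Nous avons l'accélération a(t) = 27·cos(3·t). En substituant t = pi/6: a(pi/6) = 0.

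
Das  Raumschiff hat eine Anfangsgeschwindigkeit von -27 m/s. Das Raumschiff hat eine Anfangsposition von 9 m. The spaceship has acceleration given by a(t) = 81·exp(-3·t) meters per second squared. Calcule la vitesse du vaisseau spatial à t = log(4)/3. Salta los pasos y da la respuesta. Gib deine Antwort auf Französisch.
À t = log(4)/3, v = -27/4.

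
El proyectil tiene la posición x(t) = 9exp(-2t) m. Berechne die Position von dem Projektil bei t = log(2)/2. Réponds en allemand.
Mit x(t) = 9·exp(-2·t) und Einsetzen von t = log(2)/2, finden wir x = 9/2.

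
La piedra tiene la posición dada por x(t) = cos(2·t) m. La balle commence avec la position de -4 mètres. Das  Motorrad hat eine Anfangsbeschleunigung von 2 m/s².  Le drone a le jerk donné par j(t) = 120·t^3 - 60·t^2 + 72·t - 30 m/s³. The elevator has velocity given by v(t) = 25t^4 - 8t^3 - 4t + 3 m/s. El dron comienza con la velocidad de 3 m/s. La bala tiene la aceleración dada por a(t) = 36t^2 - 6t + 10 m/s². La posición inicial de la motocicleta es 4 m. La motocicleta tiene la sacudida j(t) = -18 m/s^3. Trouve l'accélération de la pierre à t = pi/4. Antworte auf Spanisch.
Partiendo de la posición x(t) = cos(2·t), tomamos 2 derivadas. La derivada de la posición da la velocidad: v(t) = -2·sin(2·t). Tomando d/dt de v(t), encontramos a(t) = -4·cos(2·t). Tenemos la aceleración a(t) = -4·cos(2·t). Sustituyendo t = pi/4: a(pi/4) = 0.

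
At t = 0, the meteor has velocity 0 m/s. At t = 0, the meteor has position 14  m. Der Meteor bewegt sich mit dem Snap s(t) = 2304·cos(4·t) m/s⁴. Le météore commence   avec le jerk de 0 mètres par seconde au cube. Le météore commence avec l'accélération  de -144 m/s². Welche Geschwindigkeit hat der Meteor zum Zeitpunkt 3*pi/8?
Wir müssen das Integral unserer Gleichung für den Snap s(t) = 2304·cos(4·t) 3-mal finden. Durch Integration von dem Snap und Verwendung der Anfangsbedingung j(0) = 0, erhalten wir j(t) = 576·sin(4·t). Mit ∫j(t)dt und Anwendung von a(0) = -144, finden wir a(t) = -144·cos(4·t). Mit ∫a(t)dt und Anwendung von v(0) = 0, finden wir v(t) = -36·sin(4·t). Wir haben die Geschwindigkeit v(t) = -36·sin(4·t). Durch Einsetzen von t = 3*pi/8: v(3*pi/8) = 36.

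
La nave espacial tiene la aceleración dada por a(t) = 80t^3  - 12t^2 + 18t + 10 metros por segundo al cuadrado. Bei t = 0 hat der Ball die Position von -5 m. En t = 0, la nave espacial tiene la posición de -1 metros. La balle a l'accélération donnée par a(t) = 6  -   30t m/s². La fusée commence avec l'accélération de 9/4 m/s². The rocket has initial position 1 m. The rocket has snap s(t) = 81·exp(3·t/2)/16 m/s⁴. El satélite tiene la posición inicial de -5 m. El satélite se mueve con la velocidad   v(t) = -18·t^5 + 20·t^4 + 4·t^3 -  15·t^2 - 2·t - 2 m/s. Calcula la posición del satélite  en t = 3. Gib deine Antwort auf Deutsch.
Ausgehend von der Geschwindigkeit v(t) = -18·t^5 + 20·t^4 + 4·t^3 - 15·t^2 - 2·t - 2, nehmen wir 1 Stammfunktion. Das Integral von der Geschwindigkeit ist die Position. Mit x(0) = -5 erhalten wir x(t) = -3·t^6 + 4·t^5 + t^4 - 5·t^3 - t^2 - 2·t - 5. Aus der Gleichung für die Position x(t) = -3·t^6 + 4·t^5 + t^4 - 5·t^3 - t^2 - 2·t - 5, setzen wir t = 3 ein und erhalten x = -1289.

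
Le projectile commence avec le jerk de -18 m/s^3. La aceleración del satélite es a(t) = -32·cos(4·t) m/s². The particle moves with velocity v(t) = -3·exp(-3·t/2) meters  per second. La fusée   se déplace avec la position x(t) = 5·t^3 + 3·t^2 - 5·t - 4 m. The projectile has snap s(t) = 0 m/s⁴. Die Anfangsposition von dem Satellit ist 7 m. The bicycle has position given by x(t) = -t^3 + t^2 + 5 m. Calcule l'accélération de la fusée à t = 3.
En partant de la position x(t) = 5·t^3 + 3·t^2 - 5·t - 4, nous prenons 2 dérivées. En prenant d/dt de x(t), nous trouvons v(t) = 15·t^2 + 6·t - 5. La dérivée de la vitesse donne l'accélération: a(t) = 30·t + 6. Nous avons l'accélération a(t) = 30·t + 6. En substituant t = 3: a(3) = 96.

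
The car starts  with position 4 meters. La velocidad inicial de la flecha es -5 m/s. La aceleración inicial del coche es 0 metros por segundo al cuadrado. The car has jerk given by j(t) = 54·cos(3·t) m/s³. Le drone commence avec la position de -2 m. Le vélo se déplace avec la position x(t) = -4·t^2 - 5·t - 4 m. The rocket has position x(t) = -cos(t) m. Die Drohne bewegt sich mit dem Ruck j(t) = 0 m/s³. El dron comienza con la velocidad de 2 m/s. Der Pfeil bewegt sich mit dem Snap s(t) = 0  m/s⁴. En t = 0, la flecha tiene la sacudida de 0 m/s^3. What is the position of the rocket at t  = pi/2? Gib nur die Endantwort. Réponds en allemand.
Die Position bei t = pi/2 ist x = 0.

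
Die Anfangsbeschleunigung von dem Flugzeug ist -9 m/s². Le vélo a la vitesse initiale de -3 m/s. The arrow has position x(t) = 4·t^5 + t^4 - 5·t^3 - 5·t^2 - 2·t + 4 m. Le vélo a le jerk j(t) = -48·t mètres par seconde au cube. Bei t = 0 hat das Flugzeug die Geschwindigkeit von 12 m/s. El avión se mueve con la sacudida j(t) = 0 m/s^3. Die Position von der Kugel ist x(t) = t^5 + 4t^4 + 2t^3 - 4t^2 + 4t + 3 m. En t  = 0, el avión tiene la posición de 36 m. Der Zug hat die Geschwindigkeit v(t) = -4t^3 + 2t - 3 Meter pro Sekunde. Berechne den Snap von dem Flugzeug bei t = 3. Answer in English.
Starting from jerk j(t) = 0, we take 1 derivative. Taking d/dt of j(t), we find s(t) = 0. From the given snap equation s(t) = 0, we substitute t = 3 to get s = 0.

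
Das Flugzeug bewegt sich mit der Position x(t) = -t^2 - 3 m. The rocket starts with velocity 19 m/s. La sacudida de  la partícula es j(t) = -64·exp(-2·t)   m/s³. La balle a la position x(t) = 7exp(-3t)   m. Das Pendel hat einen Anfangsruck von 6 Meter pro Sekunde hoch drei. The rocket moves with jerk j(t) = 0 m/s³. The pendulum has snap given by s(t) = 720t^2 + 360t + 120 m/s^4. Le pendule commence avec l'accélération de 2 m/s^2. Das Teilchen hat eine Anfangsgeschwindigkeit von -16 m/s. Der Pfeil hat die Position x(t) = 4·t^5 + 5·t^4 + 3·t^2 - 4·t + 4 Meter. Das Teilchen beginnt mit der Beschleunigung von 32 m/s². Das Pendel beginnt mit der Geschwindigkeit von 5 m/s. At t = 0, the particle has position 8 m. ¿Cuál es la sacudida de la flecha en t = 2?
Para resolver esto, necesitamos tomar 3 derivadas de nuestra ecuación de la posición x(t) = 4·t^5 + 5·t^4 + 3·t^2 - 4·t + 4. Tomando d/dt de x(t), encontramos v(t) = 20·t^4 + 20·t^3 + 6·t - 4. Derivando la velocidad, obtenemos la aceleración: a(t) = 80·t^3 + 60·t^2 + 6. La derivada de la aceleración da la sacudida: j(t) = 240·t^2 + 120·t. De la ecuación de la sacudida j(t) = 240·t^2 + 120·t, sustituimos t = 2 para obtener j = 1200.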